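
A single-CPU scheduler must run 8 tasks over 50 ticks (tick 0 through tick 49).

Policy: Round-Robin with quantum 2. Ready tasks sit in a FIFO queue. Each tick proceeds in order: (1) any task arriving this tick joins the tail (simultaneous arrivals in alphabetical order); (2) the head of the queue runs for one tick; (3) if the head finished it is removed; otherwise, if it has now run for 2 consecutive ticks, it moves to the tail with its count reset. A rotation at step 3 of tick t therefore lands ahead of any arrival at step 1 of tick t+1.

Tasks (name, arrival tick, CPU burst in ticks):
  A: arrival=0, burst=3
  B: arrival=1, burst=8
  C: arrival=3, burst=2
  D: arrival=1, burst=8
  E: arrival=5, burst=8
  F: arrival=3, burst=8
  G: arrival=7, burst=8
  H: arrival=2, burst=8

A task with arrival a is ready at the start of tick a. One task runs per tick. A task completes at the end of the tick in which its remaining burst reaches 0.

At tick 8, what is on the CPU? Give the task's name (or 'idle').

t=0: queue=[A] q_used=0 → run A
t=1: queue=[A,B,D] q_used=1 → run A
t=2: queue=[B,D,A,H] q_used=0 → run B
t=3: queue=[B,D,A,H,C,F] q_used=1 → run B
t=4: queue=[D,A,H,C,F,B] q_used=0 → run D
t=5: queue=[D,A,H,C,F,B,E] q_used=1 → run D
t=6: queue=[A,H,C,F,B,E,D] q_used=0 → run A
t=7: queue=[H,C,F,B,E,D,G] q_used=0 → run H
t=8: queue=[H,C,F,B,E,D,G] q_used=1 → run H
t=9: queue=[C,F,B,E,D,G,H] q_used=0 → run C
t=10: queue=[C,F,B,E,D,G,H] q_used=1 → run C
t=11: queue=[F,B,E,D,G,H] q_used=0 → run F
t=12: queue=[F,B,E,D,G,H] q_used=1 → run F
t=13: queue=[B,E,D,G,H,F] q_used=0 → run B
t=14: queue=[B,E,D,G,H,F] q_used=1 → run B
t=15: queue=[E,D,G,H,F,B] q_used=0 → run E
t=16: queue=[E,D,G,H,F,B] q_used=1 → run E
t=17: queue=[D,G,H,F,B,E] q_used=0 → run D
t=18: queue=[D,G,H,F,B,E] q_used=1 → run D
t=19: queue=[G,H,F,B,E,D] q_used=0 → run G
t=20: queue=[G,H,F,B,E,D] q_used=1 → run G
t=21: queue=[H,F,B,E,D,G] q_used=0 → run H
t=22: queue=[H,F,B,E,D,G] q_used=1 → run H
t=23: queue=[F,B,E,D,G,H] q_used=0 → run F
t=24: queue=[F,B,E,D,G,H] q_used=1 → run F
t=25: queue=[B,E,D,G,H,F] q_used=0 → run B
t=26: queue=[B,E,D,G,H,F] q_used=1 → run B
t=27: queue=[E,D,G,H,F,B] q_used=0 → run E
t=28: queue=[E,D,G,H,F,B] q_used=1 → run E
t=29: queue=[D,G,H,F,B,E] q_used=0 → run D
t=30: queue=[D,G,H,F,B,E] q_used=1 → run D
t=31: queue=[G,H,F,B,E,D] q_used=0 → run G
t=32: queue=[G,H,F,B,E,D] q_used=1 → run G
t=33: queue=[H,F,B,E,D,G] q_used=0 → run H
t=34: queue=[H,F,B,E,D,G] q_used=1 → run H
t=35: queue=[F,B,E,D,G,H] q_used=0 → run F
t=36: queue=[F,B,E,D,G,H] q_used=1 → run F
t=37: queue=[B,E,D,G,H,F] q_used=0 → run B
t=38: queue=[B,E,D,G,H,F] q_used=1 → run B
t=39: queue=[E,D,G,H,F] q_used=0 → run E
t=40: queue=[E,D,G,H,F] q_used=1 → run E
t=41: queue=[D,G,H,F,E] q_used=0 → run D
t=42: queue=[D,G,H,F,E] q_used=1 → run D
t=43: queue=[G,H,F,E] q_used=0 → run G
t=44: queue=[G,H,F,E] q_used=1 → run G
t=45: queue=[H,F,E,G] q_used=0 → run H
t=46: queue=[H,F,E,G] q_used=1 → run H
t=47: queue=[F,E,G] q_used=0 → run F
t=48: queue=[F,E,G] q_used=1 → run F
t=49: queue=[E,G] q_used=0 → run E

running at tick 8 = H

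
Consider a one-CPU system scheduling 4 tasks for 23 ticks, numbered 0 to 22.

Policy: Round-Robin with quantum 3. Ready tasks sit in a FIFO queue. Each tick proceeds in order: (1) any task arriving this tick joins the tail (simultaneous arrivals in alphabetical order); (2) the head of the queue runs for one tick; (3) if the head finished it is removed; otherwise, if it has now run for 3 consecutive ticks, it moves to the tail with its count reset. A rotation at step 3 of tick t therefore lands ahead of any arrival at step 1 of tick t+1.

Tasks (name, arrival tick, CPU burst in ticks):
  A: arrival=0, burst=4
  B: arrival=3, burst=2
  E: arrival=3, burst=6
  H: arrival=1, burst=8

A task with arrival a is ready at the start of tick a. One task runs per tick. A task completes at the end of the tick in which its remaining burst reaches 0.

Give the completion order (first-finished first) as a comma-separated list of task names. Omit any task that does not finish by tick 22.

completion order = A, B, E, H

t=0: queue=[A] q_used=0 → run A
t=1: queue=[A,H] q_used=1 → run A
t=2: queue=[A,H] q_used=2 → run A
t=3: queue=[H,A,B,E] q_used=0 → run H
t=4: queue=[H,A,B,E] q_used=1 → run H
t=5: queue=[H,A,B,E] q_used=2 → run H
t=6: queue=[A,B,E,H] q_used=0 → run A
t=7: queue=[B,E,H] q_used=0 → run B
t=8: queue=[B,E,H] q_used=1 → run B
t=9: queue=[E,H] q_used=0 → run E
t=10: queue=[E,H] q_used=1 → run E
t=11: queue=[E,H] q_used=2 → run E
t=12: queue=[H,E] q_used=0 → run H
t=13: queue=[H,E] q_used=1 → run H
t=14: queue=[H,E] q_used=2 → run H
t=15: queue=[E,H] q_used=0 → run E
t=16: queue=[E,H] q_used=1 → run E
t=17: queue=[E,H] q_used=2 → run E
t=18: queue=[H] q_used=0 → run H
t=19: queue=[H] q_used=1 → run H
t=20: (idle)
t=21: (idle)
t=22: (idle)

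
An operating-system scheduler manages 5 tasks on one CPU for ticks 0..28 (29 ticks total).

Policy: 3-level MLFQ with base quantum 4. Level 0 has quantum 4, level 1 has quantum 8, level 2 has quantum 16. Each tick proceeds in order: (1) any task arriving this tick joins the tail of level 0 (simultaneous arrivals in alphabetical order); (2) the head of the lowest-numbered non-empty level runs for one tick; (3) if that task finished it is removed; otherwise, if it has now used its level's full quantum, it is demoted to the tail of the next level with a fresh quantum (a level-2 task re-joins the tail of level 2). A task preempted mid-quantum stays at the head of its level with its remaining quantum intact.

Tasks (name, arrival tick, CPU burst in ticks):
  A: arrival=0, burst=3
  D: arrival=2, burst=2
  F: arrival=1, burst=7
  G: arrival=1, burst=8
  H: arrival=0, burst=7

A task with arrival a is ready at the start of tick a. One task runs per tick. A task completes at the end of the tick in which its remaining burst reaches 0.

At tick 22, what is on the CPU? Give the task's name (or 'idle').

t=0: L0/L1/L2 = AH/-/- → run A
t=1: L0/L1/L2 = AHFG/-/- → run A
t=2: L0/L1/L2 = AHFGD/-/- → run A
t=3: L0/L1/L2 = HFGD/-/- → run H
t=4: L0/L1/L2 = HFGD/-/- → run H
t=5: L0/L1/L2 = HFGD/-/- → run H
t=6: L0/L1/L2 = HFGD/-/- → run H
t=7: L0/L1/L2 = FGD/H/- → run F
t=8: L0/L1/L2 = FGD/H/- → run F
t=9: L0/L1/L2 = FGD/H/- → run F
t=10: L0/L1/L2 = FGD/H/- → run F
t=11: L0/L1/L2 = GD/HF/- → run G
t=12: L0/L1/L2 = GD/HF/- → run G
t=13: L0/L1/L2 = GD/HF/- → run G
t=14: L0/L1/L2 = GD/HF/- → run G
t=15: L0/L1/L2 = D/HFG/- → run D
t=16: L0/L1/L2 = D/HFG/- → run D
t=17: L0/L1/L2 = -/HFG/- → run H
t=18: L0/L1/L2 = -/HFG/- → run H
t=19: L0/L1/L2 = -/HFG/- → run H
t=20: L0/L1/L2 = -/FG/- → run F
t=21: L0/L1/L2 = -/FG/- → run F
t=22: L0/L1/L2 = -/FG/- → run F
t=23: L0/L1/L2 = -/G/- → run G
t=24: L0/L1/L2 = -/G/- → run G
t=25: L0/L1/L2 = -/G/- → run G
t=26: L0/L1/L2 = -/G/- → run G
t=27: (idle)
t=28: (idle)

running at tick 22 = F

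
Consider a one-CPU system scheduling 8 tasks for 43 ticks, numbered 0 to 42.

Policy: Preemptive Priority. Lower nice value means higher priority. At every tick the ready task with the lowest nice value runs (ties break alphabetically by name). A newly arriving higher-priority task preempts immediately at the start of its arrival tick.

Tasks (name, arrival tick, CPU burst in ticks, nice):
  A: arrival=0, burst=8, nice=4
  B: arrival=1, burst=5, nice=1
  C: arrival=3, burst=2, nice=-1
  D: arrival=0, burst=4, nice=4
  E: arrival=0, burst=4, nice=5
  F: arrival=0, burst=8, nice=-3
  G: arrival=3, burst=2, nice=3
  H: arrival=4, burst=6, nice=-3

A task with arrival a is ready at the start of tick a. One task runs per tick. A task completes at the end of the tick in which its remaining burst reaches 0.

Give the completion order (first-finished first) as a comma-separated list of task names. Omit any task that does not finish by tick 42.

t=0: ready={A,D,E,F} → run F
t=1: ready={A,B,D,E,F} → run F
t=2: ready={A,B,D,E,F} → run F
t=3: ready={A,B,C,D,E,F,G} → run F
t=4: ready={A,B,C,D,E,F,G,H} → run F
t=5: ready={A,B,C,D,E,F,G,H} → run F
t=6: ready={A,B,C,D,E,F,G,H} → run F
t=7: ready={A,B,C,D,E,F,G,H} → run F
t=8: ready={A,B,C,D,E,G,H} → run H
t=9: ready={A,B,C,D,E,G,H} → run H
t=10: ready={A,B,C,D,E,G,H} → run H
t=11: ready={A,B,C,D,E,G,H} → run H
t=12: ready={A,B,C,D,E,G,H} → run H
t=13: ready={A,B,C,D,E,G,H} → run H
t=14: ready={A,B,C,D,E,G} → run C
t=15: ready={A,B,C,D,E,G} → run C
t=16: ready={A,B,D,E,G} → run B
t=17: ready={A,B,D,E,G} → run B
t=18: ready={A,B,D,E,G} → run B
t=19: ready={A,B,D,E,G} → run B
t=20: ready={A,B,D,E,G} → run B
t=21: ready={A,D,E,G} → run G
t=22: ready={A,D,E,G} → run G
t=23: ready={A,D,E} → run A
t=24: ready={A,D,E} → run A
t=25: ready={A,D,E} → run A
t=26: ready={A,D,E} → run A
t=27: ready={A,D,E} → run A
t=28: ready={A,D,E} → run A
t=29: ready={A,D,E} → run A
t=30: ready={A,D,E} → run A
t=31: ready={D,E} → run D
t=32: ready={D,E} → run D
t=33: ready={D,E} → run D
t=34: ready={D,E} → run D
t=35: ready={E} → run E
t=36: ready={E} → run E
t=37: ready={E} → run E
t=38: ready={E} → run E
t=39: (idle)
t=40: (idle)
t=41: (idle)
t=42: (idle)

completion order = F, H, C, B, G, A, D, E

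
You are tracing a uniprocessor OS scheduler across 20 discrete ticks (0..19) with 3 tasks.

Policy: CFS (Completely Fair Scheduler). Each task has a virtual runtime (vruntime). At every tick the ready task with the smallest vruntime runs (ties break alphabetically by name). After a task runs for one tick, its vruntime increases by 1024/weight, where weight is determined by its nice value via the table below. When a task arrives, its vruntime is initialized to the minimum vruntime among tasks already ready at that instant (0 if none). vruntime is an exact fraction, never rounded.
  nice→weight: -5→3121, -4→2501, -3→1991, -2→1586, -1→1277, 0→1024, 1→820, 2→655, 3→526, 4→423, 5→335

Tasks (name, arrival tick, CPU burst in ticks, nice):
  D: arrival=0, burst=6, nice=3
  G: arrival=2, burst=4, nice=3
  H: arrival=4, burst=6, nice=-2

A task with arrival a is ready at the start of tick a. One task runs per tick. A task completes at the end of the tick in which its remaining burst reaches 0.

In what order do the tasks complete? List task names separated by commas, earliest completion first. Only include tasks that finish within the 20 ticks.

completion order = H, D, G

t=0: vr[D=0] → run D
t=1: vr[D=512/263] → run D
t=2: vr[D=1024/263 G=1024/263] → run D
t=3: vr[D=1536/263 G=1024/263] → run G
t=4: vr[D=1536/263 G=1536/263 H=1536/263] → run D
t=5: vr[D=2048/263 G=1536/263 H=1536/263] → run G
t=6: vr[D=2048/263 G=2048/263 H=1536/263] → run H
t=7: vr[D=2048/263 G=2048/263 H=1352704/208559] → run H
t=8: vr[D=2048/263 G=2048/263 H=1487360/208559] → run H
t=9: vr[D=2048/263 G=2048/263 H=1622016/208559] → run H
t=10: vr[D=2048/263 G=2048/263 H=1756672/208559] → run D
t=11: vr[D=2560/263 G=2048/263 H=1756672/208559] → run G
t=12: vr[D=2560/263 G=2560/263 H=1756672/208559] → run H
t=13: vr[D=2560/263 G=2560/263 H=1891328/208559] → run H
t=14: vr[D=2560/263 G=2560/263] → run D
t=15: vr[G=2560/263] → run G
t=16: (idle)
t=17: (idle)
t=18: (idle)
t=19: (idle)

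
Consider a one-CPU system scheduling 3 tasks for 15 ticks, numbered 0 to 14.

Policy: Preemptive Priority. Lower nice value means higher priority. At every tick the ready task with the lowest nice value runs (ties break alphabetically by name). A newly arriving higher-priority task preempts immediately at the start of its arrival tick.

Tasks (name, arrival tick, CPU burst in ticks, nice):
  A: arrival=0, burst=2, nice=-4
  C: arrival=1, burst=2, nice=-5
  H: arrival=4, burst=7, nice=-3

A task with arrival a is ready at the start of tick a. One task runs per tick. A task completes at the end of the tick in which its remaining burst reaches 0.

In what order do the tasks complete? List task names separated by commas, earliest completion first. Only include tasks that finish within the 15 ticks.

completion order = C, A, H

t=0: ready={A} → run A
t=1: ready={A,C} → run C
t=2: ready={A,C} → run C
t=3: ready={A} → run A
t=4: ready={H} → run H
t=5: ready={H} → run H
t=6: ready={H} → run H
t=7: ready={H} → run H
t=8: ready={H} → run H
t=9: ready={H} → run H
t=10: ready={H} → run H
t=11: (idle)
t=12: (idle)
t=13: (idle)
t=14: (idle)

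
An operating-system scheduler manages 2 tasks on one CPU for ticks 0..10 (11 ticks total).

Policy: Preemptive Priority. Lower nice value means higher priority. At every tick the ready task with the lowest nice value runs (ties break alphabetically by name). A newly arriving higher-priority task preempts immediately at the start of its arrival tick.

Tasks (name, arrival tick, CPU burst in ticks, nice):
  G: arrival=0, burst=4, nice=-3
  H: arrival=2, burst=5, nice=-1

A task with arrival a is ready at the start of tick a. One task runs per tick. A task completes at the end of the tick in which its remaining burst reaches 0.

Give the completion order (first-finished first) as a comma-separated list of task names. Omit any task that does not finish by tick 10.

t=0: ready={G} → run G
t=1: ready={G} → run G
t=2: ready={G,H} → run G
t=3: ready={G,H} → run G
t=4: ready={H} → run H
t=5: ready={H} → run H
t=6: ready={H} → run H
t=7: ready={H} → run H
t=8: ready={H} → run H
t=9: (idle)
t=10: (idle)

completion order = G, H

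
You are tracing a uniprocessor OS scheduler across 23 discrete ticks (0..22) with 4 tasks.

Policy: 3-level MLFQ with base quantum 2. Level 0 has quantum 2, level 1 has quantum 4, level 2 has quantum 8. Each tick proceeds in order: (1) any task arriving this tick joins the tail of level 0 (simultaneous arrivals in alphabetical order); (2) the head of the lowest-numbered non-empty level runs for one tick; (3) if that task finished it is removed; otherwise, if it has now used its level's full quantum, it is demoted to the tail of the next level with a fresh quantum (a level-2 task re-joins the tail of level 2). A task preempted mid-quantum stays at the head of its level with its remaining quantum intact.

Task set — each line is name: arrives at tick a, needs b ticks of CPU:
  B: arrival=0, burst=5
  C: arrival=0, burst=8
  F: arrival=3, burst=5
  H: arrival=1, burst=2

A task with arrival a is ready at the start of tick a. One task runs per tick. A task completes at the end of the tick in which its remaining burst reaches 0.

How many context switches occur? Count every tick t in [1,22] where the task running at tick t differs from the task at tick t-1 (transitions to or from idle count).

t=0: L0/L1/L2 = BC/-/- → run B
t=1: L0/L1/L2 = BCH/-/- → run B
t=2: L0/L1/L2 = CH/B/- → run C
t=3: L0/L1/L2 = CHF/B/- → run C
t=4: L0/L1/L2 = HF/BC/- → run H
t=5: L0/L1/L2 = HF/BC/- → run H
t=6: L0/L1/L2 = F/BC/- → run F
t=7: L0/L1/L2 = F/BC/- → run F
t=8: L0/L1/L2 = -/BCF/- → run B
t=9: L0/L1/L2 = -/BCF/- → run B
t=10: L0/L1/L2 = -/BCF/- → run B
t=11: L0/L1/L2 = -/CF/- → run C
t=12: L0/L1/L2 = -/CF/- → run C
t=13: L0/L1/L2 = -/CF/- → run C
t=14: L0/L1/L2 = -/CF/- → run C
t=15: L0/L1/L2 = -/F/C → run F
t=16: L0/L1/L2 = -/F/C → run F
t=17: L0/L1/L2 = -/F/C → run F
t=18: L0/L1/L2 = -/-/C → run C
t=19: L0/L1/L2 = -/-/C → run C
t=20: (idle)
t=21: (idle)
t=22: (idle)

context switches = 8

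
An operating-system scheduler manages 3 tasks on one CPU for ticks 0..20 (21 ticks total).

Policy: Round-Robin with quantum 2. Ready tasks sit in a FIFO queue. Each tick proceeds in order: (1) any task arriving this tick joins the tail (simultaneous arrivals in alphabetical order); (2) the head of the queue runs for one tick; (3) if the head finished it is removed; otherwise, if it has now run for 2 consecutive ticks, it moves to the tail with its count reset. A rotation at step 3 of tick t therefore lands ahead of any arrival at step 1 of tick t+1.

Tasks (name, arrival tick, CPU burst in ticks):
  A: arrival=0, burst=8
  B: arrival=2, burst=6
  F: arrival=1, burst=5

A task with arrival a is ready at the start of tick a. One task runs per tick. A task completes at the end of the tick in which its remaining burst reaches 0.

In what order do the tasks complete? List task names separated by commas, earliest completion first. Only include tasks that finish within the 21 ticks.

completion order = F, A, B

t=0: queue=[A] q_used=0 → run A
t=1: queue=[A,F] q_used=1 → run A
t=2: queue=[F,A,B] q_used=0 → run F
t=3: queue=[F,A,B] q_used=1 → run F
t=4: queue=[A,B,F] q_used=0 → run A
t=5: queue=[A,B,F] q_used=1 → run A
t=6: queue=[B,F,A] q_used=0 → run B
t=7: queue=[B,F,A] q_used=1 → run B
t=8: queue=[F,A,B] q_used=0 → run F
t=9: queue=[F,A,B] q_used=1 → run F
t=10: queue=[A,B,F] q_used=0 → run A
t=11: queue=[A,B,F] q_used=1 → run A
t=12: queue=[B,F,A] q_used=0 → run B
t=13: queue=[B,F,A] q_used=1 → run B
t=14: queue=[F,A,B] q_used=0 → run F
t=15: queue=[A,B] q_used=0 → run A
t=16: queue=[A,B] q_used=1 → run A
t=17: queue=[B] q_used=0 → run B
t=18: queue=[B] q_used=1 → run B
t=19: (idle)
t=20: (idle)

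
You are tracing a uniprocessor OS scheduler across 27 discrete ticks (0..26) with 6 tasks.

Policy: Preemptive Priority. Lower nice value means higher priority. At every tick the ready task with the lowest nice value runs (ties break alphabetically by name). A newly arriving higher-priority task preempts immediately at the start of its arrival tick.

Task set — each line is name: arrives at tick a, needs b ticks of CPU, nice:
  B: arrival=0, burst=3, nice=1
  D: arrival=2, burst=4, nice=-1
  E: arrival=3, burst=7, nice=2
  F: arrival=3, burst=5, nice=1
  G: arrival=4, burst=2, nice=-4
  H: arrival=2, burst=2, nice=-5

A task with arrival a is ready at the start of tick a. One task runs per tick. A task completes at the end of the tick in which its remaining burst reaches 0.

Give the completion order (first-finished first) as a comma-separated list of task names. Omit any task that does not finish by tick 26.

completion order = H, G, D, B, F, E

t=0: ready={B} → run B
t=1: ready={B} → run B
t=2: ready={B,D,H} → run H
t=3: ready={B,D,E,F,H} → run H
t=4: ready={B,D,E,F,G} → run G
t=5: ready={B,D,E,F,G} → run G
t=6: ready={B,D,E,F} → run D
t=7: ready={B,D,E,F} → run D
t=8: ready={B,D,E,F} → run D
t=9: ready={B,D,E,F} → run D
t=10: ready={B,E,F} → run B
t=11: ready={E,F} → run F
t=12: ready={E,F} → run F
t=13: ready={E,F} → run F
t=14: ready={E,F} → run F
t=15: ready={E,F} → run F
t=16: ready={E} → run E
t=17: ready={E} → run E
t=18: ready={E} → run E
t=19: ready={E} → run E
t=20: ready={E} → run E
t=21: ready={E} → run E
t=22: ready={E} → run E
t=23: (idle)
t=24: (idle)
t=25: (idle)
t=26: (idle)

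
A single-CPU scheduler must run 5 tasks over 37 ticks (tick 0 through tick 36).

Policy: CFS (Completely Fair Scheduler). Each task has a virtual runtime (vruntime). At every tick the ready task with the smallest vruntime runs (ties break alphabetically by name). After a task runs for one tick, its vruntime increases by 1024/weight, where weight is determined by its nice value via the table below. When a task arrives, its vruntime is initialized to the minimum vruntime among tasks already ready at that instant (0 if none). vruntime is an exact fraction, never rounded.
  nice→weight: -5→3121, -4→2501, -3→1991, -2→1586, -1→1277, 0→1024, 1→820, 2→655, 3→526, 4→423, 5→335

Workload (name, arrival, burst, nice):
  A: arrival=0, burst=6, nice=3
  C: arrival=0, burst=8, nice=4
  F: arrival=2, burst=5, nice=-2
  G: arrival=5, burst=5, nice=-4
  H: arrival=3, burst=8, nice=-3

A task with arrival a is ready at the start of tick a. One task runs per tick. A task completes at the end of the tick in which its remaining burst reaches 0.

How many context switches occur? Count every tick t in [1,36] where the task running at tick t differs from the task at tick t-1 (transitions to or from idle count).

t=0: vr[A=0 C=0] → run A
t=1: vr[A=512/263 C=0] → run C
t=2: vr[A=512/263 C=1024/423 F=512/263] → run A
t=3: vr[A=1024/263 C=1024/423 F=512/263 H=512/263] → run F
t=4: vr[A=1024/263 C=1024/423 F=540672/208559 H=512/263] → run H
t=5: vr[A=1024/263 C=1024/423 F=540672/208559 G=1024/423 H=1288704/523633] → run C
t=6: vr[A=1024/263 C=2048/423 F=540672/208559 G=1024/423 H=1288704/523633] → run G
t=7: vr[A=1024/263 C=2048/423 F=540672/208559 G=2994176/1057923 H=1288704/523633] → run H
t=8: vr[A=1024/263 C=2048/423 F=540672/208559 G=2994176/1057923 H=1558016/523633] → run F
t=9: vr[A=1024/263 C=2048/423 F=675328/208559 G=2994176/1057923 H=1558016/523633] → run G
t=10: vr[A=1024/263 C=2048/423 F=675328/208559 G=3427328/1057923 H=1558016/523633] → run H
t=11: vr[A=1024/263 C=2048/423 F=675328/208559 G=3427328/1057923 H=1827328/523633] → run F
t=12: vr[A=1024/263 C=2048/423 F=809984/208559 G=3427328/1057923 H=1827328/523633] → run G
t=13: vr[A=1024/263 C=2048/423 F=809984/208559 G=3860480/1057923 H=1827328/523633] → run H
t=14: vr[A=1024/263 C=2048/423 F=809984/208559 G=3860480/1057923 H=2096640/523633] → run G
t=15: vr[A=1024/263 C=2048/423 F=809984/208559 G=4293632/1057923 H=2096640/523633] → run F
t=16: vr[A=1024/263 C=2048/423 F=944640/208559 G=4293632/1057923 H=2096640/523633] → run A
t=17: vr[A=1536/263 C=2048/423 F=944640/208559 G=4293632/1057923 H=2096640/523633] → run H
t=18: vr[A=1536/263 C=2048/423 F=944640/208559 G=4293632/1057923 H=2365952/523633] → run G
t=19: vr[A=1536/263 C=2048/423 F=944640/208559 H=2365952/523633] → run H
t=20: vr[A=1536/263 C=2048/423 F=944640/208559 H=2635264/523633] → run F
t=21: vr[A=1536/263 C=2048/423 H=2635264/523633] → run C
t=22: vr[A=1536/263 C=1024/141 H=2635264/523633] → run H
t=23: vr[A=1536/263 C=1024/141 H=2904576/523633] → run H
t=24: vr[A=1536/263 C=1024/141] → run A
t=25: vr[A=2048/263 C=1024/141] → run C
t=26: vr[A=2048/263 C=4096/423] → run A
t=27: vr[A=2560/263 C=4096/423] → run C
t=28: vr[A=2560/263 C=5120/423] → run A
t=29: vr[C=5120/423] → run C
t=30: vr[C=2048/141] → run C
t=31: vr[C=7168/423] → run C
t=32: (idle)
t=33: (idle)
t=34: (idle)
t=35: (idle)
t=36: (idle)

context switches = 29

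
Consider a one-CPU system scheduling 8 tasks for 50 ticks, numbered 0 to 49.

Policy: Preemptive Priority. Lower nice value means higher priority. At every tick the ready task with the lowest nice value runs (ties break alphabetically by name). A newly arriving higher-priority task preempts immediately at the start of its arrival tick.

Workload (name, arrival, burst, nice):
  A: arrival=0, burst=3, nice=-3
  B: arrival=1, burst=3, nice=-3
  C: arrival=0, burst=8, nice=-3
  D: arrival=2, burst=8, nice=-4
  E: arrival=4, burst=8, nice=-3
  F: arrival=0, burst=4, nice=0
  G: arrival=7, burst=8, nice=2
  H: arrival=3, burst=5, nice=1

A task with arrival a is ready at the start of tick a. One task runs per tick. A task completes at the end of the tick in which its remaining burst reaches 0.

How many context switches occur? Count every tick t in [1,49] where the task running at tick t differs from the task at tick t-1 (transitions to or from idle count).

t=0: ready={A,C,F} → run A
t=1: ready={A,B,C,F} → run A
t=2: ready={A,B,C,D,F} → run D
t=3: ready={A,B,C,D,F,H} → run D
t=4: ready={A,B,C,D,E,F,H} → run D
t=5: ready={A,B,C,D,E,F,H} → run D
t=6: ready={A,B,C,D,E,F,H} → run D
t=7: ready={A,B,C,D,E,F,G,H} → run D
t=8: ready={A,B,C,D,E,F,G,H} → run D
t=9: ready={A,B,C,D,E,F,G,H} → run D
t=10: ready={A,B,C,E,F,G,H} → run A
t=11: ready={B,C,E,F,G,H} → run B
t=12: ready={B,C,E,F,G,H} → run B
t=13: ready={B,C,E,F,G,H} → run B
t=14: ready={C,E,F,G,H} → run C
t=15: ready={C,E,F,G,H} → run C
t=16: ready={C,E,F,G,H} → run C
t=17: ready={C,E,F,G,H} → run C
t=18: ready={C,E,F,G,H} → run C
t=19: ready={C,E,F,G,H} → run C
t=20: ready={C,E,F,G,H} → run C
t=21: ready={C,E,F,G,H} → run C
t=22: ready={E,F,G,H} → run E
t=23: ready={E,F,G,H} → run E
t=24: ready={E,F,G,H} → run E
t=25: ready={E,F,G,H} → run E
t=26: ready={E,F,G,H} → run E
t=27: ready={E,F,G,H} → run E
t=28: ready={E,F,G,H} → run E
t=29: ready={E,F,G,H} → run E
t=30: ready={F,G,H} → run F
t=31: ready={F,G,H} → run F
t=32: ready={F,G,H} → run F
t=33: ready={F,G,H} → run F
t=34: ready={G,H} → run H
t=35: ready={G,H} → run H
t=36: ready={G,H} → run H
t=37: ready={G,H} → run H
t=38: ready={G,H} → run H
t=39: ready={G} → run G
t=40: ready={G} → run G
t=41: ready={G} → run G
t=42: ready={G} → run G
t=43: ready={G} → run G
t=44: ready={G} → run G
t=45: ready={G} → run G
t=46: ready={G} → run G
t=47: (idle)
t=48: (idle)
t=49: (idle)

context switches = 9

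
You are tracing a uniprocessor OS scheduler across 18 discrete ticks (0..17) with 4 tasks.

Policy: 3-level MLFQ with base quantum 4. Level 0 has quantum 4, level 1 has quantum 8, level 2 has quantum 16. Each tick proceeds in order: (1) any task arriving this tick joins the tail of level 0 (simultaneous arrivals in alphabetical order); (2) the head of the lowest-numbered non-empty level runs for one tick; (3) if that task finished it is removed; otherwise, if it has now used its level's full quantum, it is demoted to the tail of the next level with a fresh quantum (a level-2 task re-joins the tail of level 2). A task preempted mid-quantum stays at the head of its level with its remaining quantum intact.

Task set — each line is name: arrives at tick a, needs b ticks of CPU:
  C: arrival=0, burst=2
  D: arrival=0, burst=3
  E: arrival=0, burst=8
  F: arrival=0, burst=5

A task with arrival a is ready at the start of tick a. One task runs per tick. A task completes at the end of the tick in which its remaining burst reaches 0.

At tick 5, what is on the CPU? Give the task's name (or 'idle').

t=0: L0/L1/L2 = CDEF/-/- → run C
t=1: L0/L1/L2 = CDEF/-/- → run C
t=2: L0/L1/L2 = DEF/-/- → run D
t=3: L0/L1/L2 = DEF/-/- → run D
t=4: L0/L1/L2 = DEF/-/- → run D
t=5: L0/L1/L2 = EF/-/- → run E
t=6: L0/L1/L2 = EF/-/- → run E
t=7: L0/L1/L2 = EF/-/- → run E
t=8: L0/L1/L2 = EF/-/- → run E
t=9: L0/L1/L2 = F/E/- → run F
t=10: L0/L1/L2 = F/E/- → run F
t=11: L0/L1/L2 = F/E/- → run F
t=12: L0/L1/L2 = F/E/- → run F
t=13: L0/L1/L2 = -/EF/- → run E
t=14: L0/L1/L2 = -/EF/- → run E
t=15: L0/L1/L2 = -/EF/- → run E
t=16: L0/L1/L2 = -/EF/- → run E
t=17: L0/L1/L2 = -/F/- → run F

running at tick 5 = E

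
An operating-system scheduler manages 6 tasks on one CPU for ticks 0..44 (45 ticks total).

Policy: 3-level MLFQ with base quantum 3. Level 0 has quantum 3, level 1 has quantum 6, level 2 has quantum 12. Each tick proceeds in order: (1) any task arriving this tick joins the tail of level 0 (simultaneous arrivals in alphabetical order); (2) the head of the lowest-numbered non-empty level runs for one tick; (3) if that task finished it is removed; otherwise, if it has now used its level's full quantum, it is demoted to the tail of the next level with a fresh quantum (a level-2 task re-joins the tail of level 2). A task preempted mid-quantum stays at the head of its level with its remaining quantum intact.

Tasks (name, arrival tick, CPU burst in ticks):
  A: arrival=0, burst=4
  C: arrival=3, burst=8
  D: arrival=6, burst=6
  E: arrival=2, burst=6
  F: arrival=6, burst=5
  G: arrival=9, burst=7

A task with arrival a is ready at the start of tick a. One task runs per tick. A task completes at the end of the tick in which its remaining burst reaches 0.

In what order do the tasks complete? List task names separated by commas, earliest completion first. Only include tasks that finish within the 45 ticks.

t=0: L0/L1/L2 = A/-/- → run A
t=1: L0/L1/L2 = A/-/- → run A
t=2: L0/L1/L2 = AE/-/- → run A
t=3: L0/L1/L2 = EC/A/- → run E
t=4: L0/L1/L2 = EC/A/- → run E
t=5: L0/L1/L2 = EC/A/- → run E
t=6: L0/L1/L2 = CDF/AE/- → run C
t=7: L0/L1/L2 = CDF/AE/- → run C
t=8: L0/L1/L2 = CDF/AE/- → run C
t=9: L0/L1/L2 = DFG/AEC/- → run D
t=10: L0/L1/L2 = DFG/AEC/- → run D
t=11: L0/L1/L2 = DFG/AEC/- → run D
t=12: L0/L1/L2 = FG/AECD/- → run F
t=13: L0/L1/L2 = FG/AECD/- → run F
t=14: L0/L1/L2 = FG/AECD/- → run F
t=15: L0/L1/L2 = G/AECDF/- → run G
t=16: L0/L1/L2 = G/AECDF/- → run G
t=17: L0/L1/L2 = G/AECDF/- → run G
t=18: L0/L1/L2 = -/AECDFG/- → run A
t=19: L0/L1/L2 = -/ECDFG/- → run E
t=20: L0/L1/L2 = -/ECDFG/- → run E
t=21: L0/L1/L2 = -/ECDFG/- → run E
t=22: L0/L1/L2 = -/CDFG/- → run C
t=23: L0/L1/L2 = -/CDFG/- → run C
t=24: L0/L1/L2 = -/CDFG/- → run C
t=25: L0/L1/L2 = -/CDFG/- → run C
t=26: L0/L1/L2 = -/CDFG/- → run C
t=27: L0/L1/L2 = -/DFG/- → run D
t=28: L0/L1/L2 = -/DFG/- → run D
t=29: L0/L1/L2 = -/DFG/- → run D
t=30: L0/L1/L2 = -/FG/- → run F
t=31: L0/L1/L2 = -/FG/- → run F
t=32: L0/L1/L2 = -/G/- → run G
t=33: L0/L1/L2 = -/G/- → run G
t=34: L0/L1/L2 = -/G/- → run G
t=35: L0/L1/L2 = -/G/- → run G
t=36: (idle)
t=37: (idle)
t=38: (idle)
t=39: (idle)
t=40: (idle)
t=41: (idle)
t=42: (idle)
t=43: (idle)
t=44: (idle)

completion order = A, E, C, D, F, G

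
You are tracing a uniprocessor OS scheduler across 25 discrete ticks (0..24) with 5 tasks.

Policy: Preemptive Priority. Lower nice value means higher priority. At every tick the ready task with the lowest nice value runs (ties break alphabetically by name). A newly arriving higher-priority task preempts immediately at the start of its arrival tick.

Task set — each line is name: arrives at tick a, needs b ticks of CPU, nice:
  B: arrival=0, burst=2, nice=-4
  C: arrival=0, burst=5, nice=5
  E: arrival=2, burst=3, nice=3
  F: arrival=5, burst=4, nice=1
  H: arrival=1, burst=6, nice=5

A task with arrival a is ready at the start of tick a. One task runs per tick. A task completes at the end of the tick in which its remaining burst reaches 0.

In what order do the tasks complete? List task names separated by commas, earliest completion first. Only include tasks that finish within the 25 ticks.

t=0: ready={B,C} → run B
t=1: ready={B,C,H} → run B
t=2: ready={C,E,H} → run E
t=3: ready={C,E,H} → run E
t=4: ready={C,E,H} → run E
t=5: ready={C,F,H} → run F
t=6: ready={C,F,H} → run F
t=7: ready={C,F,H} → run F
t=8: ready={C,F,H} → run F
t=9: ready={C,H} → run C
t=10: ready={C,H} → run C
t=11: ready={C,H} → run C
t=12: ready={C,H} → run C
t=13: ready={C,H} → run C
t=14: ready={H} → run H
t=15: ready={H} → run H
t=16: ready={H} → run H
t=17: ready={H} → run H
t=18: ready={H} → run H
t=19: ready={H} → run H
t=20: (idle)
t=21: (idle)
t=22: (idle)
t=23: (idle)
t=24: (idle)

completion order = B, E, F, C, H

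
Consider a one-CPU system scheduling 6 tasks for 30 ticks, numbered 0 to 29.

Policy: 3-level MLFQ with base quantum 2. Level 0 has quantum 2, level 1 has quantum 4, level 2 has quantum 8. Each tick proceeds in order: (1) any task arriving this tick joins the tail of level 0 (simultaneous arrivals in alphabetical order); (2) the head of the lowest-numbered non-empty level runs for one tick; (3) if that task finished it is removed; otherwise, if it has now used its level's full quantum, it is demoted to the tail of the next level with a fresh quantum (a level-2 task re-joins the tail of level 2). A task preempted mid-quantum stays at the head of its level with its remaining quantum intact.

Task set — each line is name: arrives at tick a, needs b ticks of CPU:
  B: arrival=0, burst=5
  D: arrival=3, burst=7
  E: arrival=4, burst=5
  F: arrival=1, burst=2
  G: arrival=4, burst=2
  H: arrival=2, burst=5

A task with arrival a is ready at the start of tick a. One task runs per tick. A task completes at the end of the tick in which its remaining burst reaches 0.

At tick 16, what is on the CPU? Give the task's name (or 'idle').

running at tick 16 = H

t=0: L0/L1/L2 = B/-/- → run B
t=1: L0/L1/L2 = BF/-/- → run B
t=2: L0/L1/L2 = FH/B/- → run F
t=3: L0/L1/L2 = FHD/B/- → run F
t=4: L0/L1/L2 = HDEG/B/- → run H
t=5: L0/L1/L2 = HDEG/B/- → run H
t=6: L0/L1/L2 = DEG/BH/- → run D
t=7: L0/L1/L2 = DEG/BH/- → run D
t=8: L0/L1/L2 = EG/BHD/- → run E
t=9: L0/L1/L2 = EG/BHD/- → run E
t=10: L0/L1/L2 = G/BHDE/- → run G
t=11: L0/L1/L2 = G/BHDE/- → run G
t=12: L0/L1/L2 = -/BHDE/- → run B
t=13: L0/L1/L2 = -/BHDE/- → run B
t=14: L0/L1/L2 = -/BHDE/- → run B
t=15: L0/L1/L2 = -/HDE/- → run H
t=16: L0/L1/L2 = -/HDE/- → run H
t=17: L0/L1/L2 = -/HDE/- → run H
t=18: L0/L1/L2 = -/DE/- → run D
t=19: L0/L1/L2 = -/DE/- → run D
t=20: L0/L1/L2 = -/DE/- → run D
t=21: L0/L1/L2 = -/DE/- → run D
t=22: L0/L1/L2 = -/E/D → run E
t=23: L0/L1/L2 = -/E/D → run E
t=24: L0/L1/L2 = -/E/D → run E
t=25: L0/L1/L2 = -/-/D → run D
t=26: (idle)
t=27: (idle)
t=28: (idle)
t=29: (idle)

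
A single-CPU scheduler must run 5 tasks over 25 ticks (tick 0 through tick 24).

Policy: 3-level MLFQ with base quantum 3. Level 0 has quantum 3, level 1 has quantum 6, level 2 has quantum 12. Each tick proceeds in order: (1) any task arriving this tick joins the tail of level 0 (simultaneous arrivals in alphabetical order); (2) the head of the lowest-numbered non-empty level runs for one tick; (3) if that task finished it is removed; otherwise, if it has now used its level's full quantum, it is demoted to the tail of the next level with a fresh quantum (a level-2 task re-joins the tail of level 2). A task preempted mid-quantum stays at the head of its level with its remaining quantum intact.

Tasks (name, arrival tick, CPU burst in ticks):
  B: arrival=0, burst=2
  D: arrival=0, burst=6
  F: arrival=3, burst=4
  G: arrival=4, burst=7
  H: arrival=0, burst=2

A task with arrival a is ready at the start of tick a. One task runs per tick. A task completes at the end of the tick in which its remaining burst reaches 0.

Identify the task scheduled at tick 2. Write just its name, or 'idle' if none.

running at tick 2 = D

t=0: L0/L1/L2 = BDH/-/- → run B
t=1: L0/L1/L2 = BDH/-/- → run B
t=2: L0/L1/L2 = DH/-/- → run D
t=3: L0/L1/L2 = DHF/-/- → run D
t=4: L0/L1/L2 = DHFG/-/- → run D
t=5: L0/L1/L2 = HFG/D/- → run H
t=6: L0/L1/L2 = HFG/D/- → run H
t=7: L0/L1/L2 = FG/D/- → run F
t=8: L0/L1/L2 = FG/D/- → run F
t=9: L0/L1/L2 = FG/D/- → run F
t=10: L0/L1/L2 = G/DF/- → run G
t=11: L0/L1/L2 = G/DF/- → run G
t=12: L0/L1/L2 = G/DF/- → run G
t=13: L0/L1/L2 = -/DFG/- → run D
t=14: L0/L1/L2 = -/DFG/- → run D
t=15: L0/L1/L2 = -/DFG/- → run D
t=16: L0/L1/L2 = -/FG/- → run F
t=17: L0/L1/L2 = -/G/- → run G
t=18: L0/L1/L2 = -/G/- → run G
t=19: L0/L1/L2 = -/G/- → run G
t=20: L0/L1/L2 = -/G/- → run G
t=21: (idle)
t=22: (idle)
t=23: (idle)
t=24: (idle)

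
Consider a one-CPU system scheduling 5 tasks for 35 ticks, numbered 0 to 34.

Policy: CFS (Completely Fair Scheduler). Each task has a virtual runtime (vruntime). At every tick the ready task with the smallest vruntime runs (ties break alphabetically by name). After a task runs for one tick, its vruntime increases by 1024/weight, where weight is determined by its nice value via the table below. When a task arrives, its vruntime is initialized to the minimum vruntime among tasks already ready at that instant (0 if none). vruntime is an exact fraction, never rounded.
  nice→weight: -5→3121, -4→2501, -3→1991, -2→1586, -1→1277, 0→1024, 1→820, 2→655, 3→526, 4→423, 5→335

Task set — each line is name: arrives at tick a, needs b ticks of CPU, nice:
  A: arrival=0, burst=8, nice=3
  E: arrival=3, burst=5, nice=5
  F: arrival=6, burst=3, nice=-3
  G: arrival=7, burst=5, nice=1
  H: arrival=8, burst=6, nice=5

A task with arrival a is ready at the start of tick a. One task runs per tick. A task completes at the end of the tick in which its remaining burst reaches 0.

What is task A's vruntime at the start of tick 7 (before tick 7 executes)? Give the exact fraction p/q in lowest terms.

vruntime(A, start of tick 7) = 2560/263

t=0: vr[A=0] → run A
t=1: vr[A=512/263] → run A
t=2: vr[A=1024/263] → run A
t=3: vr[A=1536/263 E=1536/263] → run A
t=4: vr[A=2048/263 E=1536/263] → run E
t=5: vr[A=2048/263 E=783872/88105] → run A
t=6: vr[A=2560/263 E=783872/88105 F=783872/88105] → run E
t=7: vr[A=2560/263 E=1053184/88105 F=783872/88105 G=783872/88105] → run F
t=8: vr[A=2560/263 E=1053184/88105 F=1650908672/175417055 G=783872/88105 H=783872/88105] → run G
t=9: vr[A=2560/263 E=1053184/88105 F=1650908672/175417055 G=36649728/3612305 H=783872/88105] → run H
t=10: vr[A=2560/263 E=1053184/88105 F=1650908672/175417055 G=36649728/3612305 H=1053184/88105] → run F
t=11: vr[A=2560/263 E=1053184/88105 F=1741128192/175417055 G=36649728/3612305 H=1053184/88105] → run A
t=12: vr[A=3072/263 E=1053184/88105 F=1741128192/175417055 G=36649728/3612305 H=1053184/88105] → run F
t=13: vr[A=3072/263 E=1053184/88105 G=36649728/3612305 H=1053184/88105] → run G
t=14: vr[A=3072/263 E=1053184/88105 G=41160704/3612305 H=1053184/88105] → run G
t=15: vr[A=3072/263 E=1053184/88105 G=9134336/722461 H=1053184/88105] → run A
t=16: vr[A=3584/263 E=1053184/88105 G=9134336/722461 H=1053184/88105] → run E
t=17: vr[A=3584/263 E=1322496/88105 G=9134336/722461 H=1053184/88105] → run H
t=18: vr[A=3584/263 E=1322496/88105 G=9134336/722461 H=1322496/88105] → run G
t=19: vr[A=3584/263 E=1322496/88105 G=50182656/3612305 H=1322496/88105] → run A
t=20: vr[E=1322496/88105 G=50182656/3612305 H=1322496/88105] → run G
t=21: vr[E=1322496/88105 H=1322496/88105] → run E
t=22: vr[E=1591808/88105 H=1322496/88105] → run H
t=23: vr[E=1591808/88105 H=1591808/88105] → run E
t=24: vr[H=1591808/88105] → run H
t=25: vr[H=372224/17621] → run H
t=26: vr[H=2130432/88105] → run H
t=27: (idle)
t=28: (idle)
t=29: (idle)
t=30: (idle)
t=31: (idle)
t=32: (idle)
t=33: (idle)
t=34: (idle)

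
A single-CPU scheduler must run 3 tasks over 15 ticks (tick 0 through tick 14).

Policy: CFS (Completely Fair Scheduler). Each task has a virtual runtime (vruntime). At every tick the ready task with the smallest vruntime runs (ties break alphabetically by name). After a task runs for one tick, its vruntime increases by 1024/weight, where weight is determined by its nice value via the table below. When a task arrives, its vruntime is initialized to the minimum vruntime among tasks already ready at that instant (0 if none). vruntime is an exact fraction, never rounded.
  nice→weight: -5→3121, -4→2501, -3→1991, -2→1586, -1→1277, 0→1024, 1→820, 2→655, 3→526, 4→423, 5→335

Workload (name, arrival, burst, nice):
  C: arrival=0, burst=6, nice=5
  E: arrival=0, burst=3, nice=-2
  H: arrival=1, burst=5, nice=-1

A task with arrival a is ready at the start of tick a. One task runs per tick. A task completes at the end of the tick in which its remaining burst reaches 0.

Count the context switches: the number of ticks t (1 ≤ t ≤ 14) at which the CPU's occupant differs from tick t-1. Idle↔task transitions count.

t=0: vr[C=0 E=0] → run C
t=1: vr[C=1024/335 E=0 H=0] → run E
t=2: vr[C=1024/335 E=512/793 H=0] → run H
t=3: vr[C=1024/335 E=512/793 H=1024/1277] → run E
t=4: vr[C=1024/335 E=1024/793 H=1024/1277] → run H
t=5: vr[C=1024/335 E=1024/793 H=2048/1277] → run E
t=6: vr[C=1024/335 H=2048/1277] → run H
t=7: vr[C=1024/335 H=3072/1277] → run H
t=8: vr[C=1024/335 H=4096/1277] → run C
t=9: vr[C=2048/335 H=4096/1277] → run H
t=10: vr[C=2048/335] → run C
t=11: vr[C=3072/335] → run C
t=12: vr[C=4096/335] → run C
t=13: vr[C=1024/67] → run C
t=14: (idle)

context switches = 10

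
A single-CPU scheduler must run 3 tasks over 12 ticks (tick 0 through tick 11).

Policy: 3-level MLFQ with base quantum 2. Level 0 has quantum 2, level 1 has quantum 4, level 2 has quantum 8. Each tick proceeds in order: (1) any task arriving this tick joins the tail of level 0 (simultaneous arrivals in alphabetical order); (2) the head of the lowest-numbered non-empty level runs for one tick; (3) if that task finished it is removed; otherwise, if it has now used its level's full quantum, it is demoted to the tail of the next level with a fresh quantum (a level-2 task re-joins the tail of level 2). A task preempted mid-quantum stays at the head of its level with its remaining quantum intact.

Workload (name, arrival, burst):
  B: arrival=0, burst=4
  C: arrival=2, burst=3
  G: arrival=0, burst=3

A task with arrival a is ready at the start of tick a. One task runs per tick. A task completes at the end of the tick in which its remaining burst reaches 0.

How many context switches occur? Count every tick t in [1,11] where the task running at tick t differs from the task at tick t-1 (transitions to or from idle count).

context switches = 6

t=0: L0/L1/L2 = BG/-/- → run B
t=1: L0/L1/L2 = BG/-/- → run B
t=2: L0/L1/L2 = GC/B/- → run G
t=3: L0/L1/L2 = GC/B/- → run G
t=4: L0/L1/L2 = C/BG/- → run C
t=5: L0/L1/L2 = C/BG/- → run C
t=6: L0/L1/L2 = -/BGC/- → run B
t=7: L0/L1/L2 = -/BGC/- → run B
t=8: L0/L1/L2 = -/GC/- → run G
t=9: L0/L1/L2 = -/C/- → run C
t=10: (idle)
t=11: (idle)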